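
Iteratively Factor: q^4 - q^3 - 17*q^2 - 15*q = (q + 1)*(q^3 - 2*q^2 - 15*q) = (q - 5)*(q + 1)*(q^2 + 3*q) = (q - 5)*(q + 1)*(q + 3)*(q)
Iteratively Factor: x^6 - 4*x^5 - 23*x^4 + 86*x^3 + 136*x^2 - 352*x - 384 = (x - 3)*(x^5 - x^4 - 26*x^3 + 8*x^2 + 160*x + 128) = (x - 3)*(x + 1)*(x^4 - 2*x^3 - 24*x^2 + 32*x + 128) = (x - 4)*(x - 3)*(x + 1)*(x^3 + 2*x^2 - 16*x - 32) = (x - 4)*(x - 3)*(x + 1)*(x + 4)*(x^2 - 2*x - 8) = (x - 4)*(x - 3)*(x + 1)*(x + 2)*(x + 4)*(x - 4)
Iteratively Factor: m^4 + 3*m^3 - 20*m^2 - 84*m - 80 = (m + 2)*(m^3 + m^2 - 22*m - 40) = (m + 2)*(m + 4)*(m^2 - 3*m - 10) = (m + 2)^2*(m + 4)*(m - 5)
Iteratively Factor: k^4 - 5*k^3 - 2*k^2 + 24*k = (k - 4)*(k^3 - k^2 - 6*k) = (k - 4)*(k - 3)*(k^2 + 2*k) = k*(k - 4)*(k - 3)*(k + 2)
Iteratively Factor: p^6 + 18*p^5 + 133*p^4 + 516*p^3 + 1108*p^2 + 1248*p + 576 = (p + 3)*(p^5 + 15*p^4 + 88*p^3 + 252*p^2 + 352*p + 192) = (p + 2)*(p + 3)*(p^4 + 13*p^3 + 62*p^2 + 128*p + 96) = (p + 2)*(p + 3)*(p + 4)*(p^3 + 9*p^2 + 26*p + 24) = (p + 2)^2*(p + 3)*(p + 4)*(p^2 + 7*p + 12) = (p + 2)^2*(p + 3)*(p + 4)^2*(p + 3)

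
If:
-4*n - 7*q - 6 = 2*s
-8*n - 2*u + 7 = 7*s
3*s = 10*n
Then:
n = 21/94 - 3*u/47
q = 32*u/329 - 394/329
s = 35/47 - 10*u/47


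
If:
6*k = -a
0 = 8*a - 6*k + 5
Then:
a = -5/9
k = 5/54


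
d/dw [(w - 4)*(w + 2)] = 2*w - 2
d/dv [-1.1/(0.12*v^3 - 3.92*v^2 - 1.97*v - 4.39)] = (0.396*v^2 - 8.624*v - 2.167)/(-0.12*v^3 + 3.92*v^2 + 1.97*v + 4.39)^2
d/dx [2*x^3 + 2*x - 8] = 6*x^2 + 2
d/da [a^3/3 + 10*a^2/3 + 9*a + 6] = a^2 + 20*a/3 + 9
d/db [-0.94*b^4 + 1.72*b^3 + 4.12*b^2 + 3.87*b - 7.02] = -3.76*b^3 + 5.16*b^2 + 8.24*b + 3.87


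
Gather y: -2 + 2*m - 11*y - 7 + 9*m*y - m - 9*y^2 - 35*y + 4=m - 9*y^2 + y*(9*m - 46) - 5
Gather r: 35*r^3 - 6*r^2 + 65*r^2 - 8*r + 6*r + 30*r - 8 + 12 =35*r^3 + 59*r^2 + 28*r + 4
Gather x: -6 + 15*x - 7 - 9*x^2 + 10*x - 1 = -9*x^2 + 25*x - 14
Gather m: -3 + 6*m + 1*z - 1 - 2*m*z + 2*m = m*(8 - 2*z) + z - 4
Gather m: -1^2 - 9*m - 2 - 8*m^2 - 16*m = -8*m^2 - 25*m - 3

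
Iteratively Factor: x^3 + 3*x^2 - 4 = (x - 1)*(x^2 + 4*x + 4) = (x - 1)*(x + 2)*(x + 2)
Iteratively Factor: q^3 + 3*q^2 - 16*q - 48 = (q + 4)*(q^2 - q - 12) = (q + 3)*(q + 4)*(q - 4)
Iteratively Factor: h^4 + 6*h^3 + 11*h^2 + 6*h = (h + 2)*(h^3 + 4*h^2 + 3*h) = (h + 2)*(h + 3)*(h^2 + h) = h*(h + 2)*(h + 3)*(h + 1)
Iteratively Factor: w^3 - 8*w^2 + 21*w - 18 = (w - 3)*(w^2 - 5*w + 6) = (w - 3)^2*(w - 2)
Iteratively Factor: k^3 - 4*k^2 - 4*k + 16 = (k - 4)*(k^2 - 4) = (k - 4)*(k - 2)*(k + 2)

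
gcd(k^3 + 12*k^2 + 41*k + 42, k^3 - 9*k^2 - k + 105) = k + 3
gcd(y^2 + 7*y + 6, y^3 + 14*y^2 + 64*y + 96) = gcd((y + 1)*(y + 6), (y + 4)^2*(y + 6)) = y + 6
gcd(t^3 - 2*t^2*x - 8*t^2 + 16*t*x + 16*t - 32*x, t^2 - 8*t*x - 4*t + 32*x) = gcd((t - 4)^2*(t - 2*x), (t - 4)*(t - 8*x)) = t - 4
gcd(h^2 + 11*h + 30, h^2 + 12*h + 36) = h + 6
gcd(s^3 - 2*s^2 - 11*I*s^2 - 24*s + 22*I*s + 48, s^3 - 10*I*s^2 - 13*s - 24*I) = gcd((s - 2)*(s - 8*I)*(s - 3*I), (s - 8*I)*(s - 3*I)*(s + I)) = s^2 - 11*I*s - 24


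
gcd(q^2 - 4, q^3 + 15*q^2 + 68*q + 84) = q + 2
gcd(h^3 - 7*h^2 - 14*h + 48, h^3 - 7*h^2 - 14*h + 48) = h^3 - 7*h^2 - 14*h + 48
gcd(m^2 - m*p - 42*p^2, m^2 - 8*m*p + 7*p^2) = -m + 7*p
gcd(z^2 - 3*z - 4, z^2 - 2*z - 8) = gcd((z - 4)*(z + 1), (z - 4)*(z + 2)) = z - 4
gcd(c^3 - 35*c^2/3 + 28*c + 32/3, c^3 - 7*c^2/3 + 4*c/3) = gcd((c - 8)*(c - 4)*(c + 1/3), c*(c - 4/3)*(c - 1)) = 1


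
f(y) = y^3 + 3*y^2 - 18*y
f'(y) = 3*y^2 + 6*y - 18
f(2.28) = -13.59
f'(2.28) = 11.28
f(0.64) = -10.03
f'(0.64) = -12.93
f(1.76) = -16.94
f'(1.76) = 1.85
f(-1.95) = 39.09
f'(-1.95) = -18.29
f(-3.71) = 57.01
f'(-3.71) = 1.03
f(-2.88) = 52.84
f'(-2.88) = -10.40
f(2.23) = -14.13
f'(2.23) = 10.30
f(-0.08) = 1.46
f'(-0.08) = -18.46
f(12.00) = 1944.00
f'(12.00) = 486.00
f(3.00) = 0.00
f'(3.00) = 27.00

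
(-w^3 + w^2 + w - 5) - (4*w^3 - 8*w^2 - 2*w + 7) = -5*w^3 + 9*w^2 + 3*w - 12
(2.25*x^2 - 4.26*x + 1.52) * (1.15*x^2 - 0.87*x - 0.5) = 2.5875*x^4 - 6.8565*x^3 + 4.3292*x^2 + 0.8076*x - 0.76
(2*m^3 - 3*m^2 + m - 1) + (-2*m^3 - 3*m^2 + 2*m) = -6*m^2 + 3*m - 1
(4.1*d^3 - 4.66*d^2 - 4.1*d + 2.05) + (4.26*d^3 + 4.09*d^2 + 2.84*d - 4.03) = 8.36*d^3 - 0.57*d^2 - 1.26*d - 1.98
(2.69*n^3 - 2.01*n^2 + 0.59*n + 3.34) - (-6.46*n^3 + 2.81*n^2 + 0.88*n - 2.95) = 9.15*n^3 - 4.82*n^2 - 0.29*n + 6.29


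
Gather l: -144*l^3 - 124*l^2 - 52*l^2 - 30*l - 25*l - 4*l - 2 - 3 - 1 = -144*l^3 - 176*l^2 - 59*l - 6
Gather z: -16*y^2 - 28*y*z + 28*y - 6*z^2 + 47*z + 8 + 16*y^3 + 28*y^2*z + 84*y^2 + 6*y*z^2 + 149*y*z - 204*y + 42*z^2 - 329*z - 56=16*y^3 + 68*y^2 - 176*y + z^2*(6*y + 36) + z*(28*y^2 + 121*y - 282) - 48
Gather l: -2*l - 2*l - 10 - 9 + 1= -4*l - 18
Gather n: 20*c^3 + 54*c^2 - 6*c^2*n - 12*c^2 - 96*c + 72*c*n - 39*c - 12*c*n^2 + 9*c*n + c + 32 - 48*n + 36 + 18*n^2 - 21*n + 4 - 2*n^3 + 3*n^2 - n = 20*c^3 + 42*c^2 - 134*c - 2*n^3 + n^2*(21 - 12*c) + n*(-6*c^2 + 81*c - 70) + 72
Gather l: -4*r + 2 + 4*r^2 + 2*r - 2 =4*r^2 - 2*r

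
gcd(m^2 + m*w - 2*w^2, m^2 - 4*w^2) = m + 2*w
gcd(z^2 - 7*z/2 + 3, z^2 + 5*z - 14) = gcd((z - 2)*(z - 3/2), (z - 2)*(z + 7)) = z - 2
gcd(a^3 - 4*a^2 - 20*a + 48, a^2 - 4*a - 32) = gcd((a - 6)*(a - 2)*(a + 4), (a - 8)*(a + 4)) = a + 4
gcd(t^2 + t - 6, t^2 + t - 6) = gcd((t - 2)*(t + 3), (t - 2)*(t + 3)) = t^2 + t - 6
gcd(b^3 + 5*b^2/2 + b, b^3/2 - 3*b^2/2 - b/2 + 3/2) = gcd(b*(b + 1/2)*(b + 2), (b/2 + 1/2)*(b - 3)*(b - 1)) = 1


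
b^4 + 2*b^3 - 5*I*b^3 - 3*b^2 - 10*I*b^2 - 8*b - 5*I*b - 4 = (b + 1)^2*(b - 4*I)*(b - I)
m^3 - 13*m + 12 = (m - 3)*(m - 1)*(m + 4)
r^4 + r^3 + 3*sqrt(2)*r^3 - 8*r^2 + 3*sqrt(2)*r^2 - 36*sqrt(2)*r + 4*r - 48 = (r - 3)*(r + 4)*(r + sqrt(2))*(r + 2*sqrt(2))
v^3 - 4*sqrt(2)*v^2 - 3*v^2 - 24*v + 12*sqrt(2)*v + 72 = (v - 3)*(v - 6*sqrt(2))*(v + 2*sqrt(2))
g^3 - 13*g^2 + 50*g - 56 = (g - 7)*(g - 4)*(g - 2)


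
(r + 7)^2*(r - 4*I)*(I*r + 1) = I*r^4 + 5*r^3 + 14*I*r^3 + 70*r^2 + 45*I*r^2 + 245*r - 56*I*r - 196*I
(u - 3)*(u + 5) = u^2 + 2*u - 15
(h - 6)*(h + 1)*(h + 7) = h^3 + 2*h^2 - 41*h - 42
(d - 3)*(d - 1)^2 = d^3 - 5*d^2 + 7*d - 3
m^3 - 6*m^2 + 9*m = m*(m - 3)^2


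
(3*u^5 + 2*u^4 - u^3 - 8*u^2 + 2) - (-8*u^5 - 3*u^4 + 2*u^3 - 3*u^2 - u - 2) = 11*u^5 + 5*u^4 - 3*u^3 - 5*u^2 + u + 4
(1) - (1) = 0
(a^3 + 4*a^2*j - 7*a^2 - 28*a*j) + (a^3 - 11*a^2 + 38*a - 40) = 2*a^3 + 4*a^2*j - 18*a^2 - 28*a*j + 38*a - 40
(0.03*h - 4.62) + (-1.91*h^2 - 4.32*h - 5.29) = -1.91*h^2 - 4.29*h - 9.91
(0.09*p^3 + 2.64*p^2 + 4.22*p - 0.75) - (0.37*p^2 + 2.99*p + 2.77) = 0.09*p^3 + 2.27*p^2 + 1.23*p - 3.52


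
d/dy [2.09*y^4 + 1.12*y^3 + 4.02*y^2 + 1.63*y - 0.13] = 8.36*y^3 + 3.36*y^2 + 8.04*y + 1.63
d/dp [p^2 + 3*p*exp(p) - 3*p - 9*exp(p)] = 3*p*exp(p) + 2*p - 6*exp(p) - 3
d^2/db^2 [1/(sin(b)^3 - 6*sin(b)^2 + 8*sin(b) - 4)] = (-9*sin(b)^6 + 66*sin(b)^5 - 148*sin(b)^4 + 12*sin(b)^3 + 296*sin(b)^2 - 296*sin(b) + 80)/(sin(b)^3 - 6*sin(b)^2 + 8*sin(b) - 4)^3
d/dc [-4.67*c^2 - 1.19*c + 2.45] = -9.34*c - 1.19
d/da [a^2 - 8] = 2*a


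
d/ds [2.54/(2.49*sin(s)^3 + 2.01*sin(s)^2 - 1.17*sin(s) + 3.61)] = (-18.9738*sin(s)^2 - 10.2108*sin(s) + 2.9718)*cos(s)/(2.49*sin(s)^3 + 2.01*sin(s)^2 - 1.17*sin(s) + 3.61)^2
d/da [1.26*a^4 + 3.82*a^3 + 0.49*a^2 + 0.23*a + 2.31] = 5.04*a^3 + 11.46*a^2 + 0.98*a + 0.23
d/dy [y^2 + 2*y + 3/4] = 2*y + 2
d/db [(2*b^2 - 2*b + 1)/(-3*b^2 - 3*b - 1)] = (-12*b^2 + 2*b + 5)/(9*b^4 + 18*b^3 + 15*b^2 + 6*b + 1)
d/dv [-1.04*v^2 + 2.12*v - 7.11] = 2.12 - 2.08*v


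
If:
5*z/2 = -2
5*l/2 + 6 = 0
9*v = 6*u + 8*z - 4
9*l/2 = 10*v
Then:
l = -12/5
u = 17/150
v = -27/25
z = -4/5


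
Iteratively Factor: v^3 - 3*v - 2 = (v + 1)*(v^2 - v - 2) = (v - 2)*(v + 1)*(v + 1)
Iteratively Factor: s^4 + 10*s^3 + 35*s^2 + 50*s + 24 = (s + 2)*(s^3 + 8*s^2 + 19*s + 12) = (s + 2)*(s + 3)*(s^2 + 5*s + 4) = (s + 2)*(s + 3)*(s + 4)*(s + 1)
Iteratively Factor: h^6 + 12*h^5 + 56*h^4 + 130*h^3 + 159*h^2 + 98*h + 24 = (h + 1)*(h^5 + 11*h^4 + 45*h^3 + 85*h^2 + 74*h + 24) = (h + 1)*(h + 3)*(h^4 + 8*h^3 + 21*h^2 + 22*h + 8) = (h + 1)^2*(h + 3)*(h^3 + 7*h^2 + 14*h + 8) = (h + 1)^2*(h + 3)*(h + 4)*(h^2 + 3*h + 2) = (h + 1)^3*(h + 3)*(h + 4)*(h + 2)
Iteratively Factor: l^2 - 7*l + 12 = (l - 4)*(l - 3)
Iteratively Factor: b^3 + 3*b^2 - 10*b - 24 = (b - 3)*(b^2 + 6*b + 8) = (b - 3)*(b + 2)*(b + 4)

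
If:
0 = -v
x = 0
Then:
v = 0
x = 0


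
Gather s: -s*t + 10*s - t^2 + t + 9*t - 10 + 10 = s*(10 - t) - t^2 + 10*t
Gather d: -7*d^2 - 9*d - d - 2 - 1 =-7*d^2 - 10*d - 3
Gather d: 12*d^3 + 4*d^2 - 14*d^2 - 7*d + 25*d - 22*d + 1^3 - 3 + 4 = 12*d^3 - 10*d^2 - 4*d + 2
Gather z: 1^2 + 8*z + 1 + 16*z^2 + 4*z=16*z^2 + 12*z + 2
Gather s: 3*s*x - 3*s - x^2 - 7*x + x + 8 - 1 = s*(3*x - 3) - x^2 - 6*x + 7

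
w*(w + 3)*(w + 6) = w^3 + 9*w^2 + 18*w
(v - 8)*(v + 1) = v^2 - 7*v - 8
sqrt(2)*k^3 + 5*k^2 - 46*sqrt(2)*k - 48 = (k - 4*sqrt(2))*(k + 6*sqrt(2))*(sqrt(2)*k + 1)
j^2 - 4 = (j - 2)*(j + 2)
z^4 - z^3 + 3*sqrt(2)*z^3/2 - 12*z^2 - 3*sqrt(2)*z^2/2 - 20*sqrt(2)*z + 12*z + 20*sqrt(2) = (z - 1)*(z - 5*sqrt(2)/2)*(z + 2*sqrt(2))^2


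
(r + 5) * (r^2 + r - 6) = r^3 + 6*r^2 - r - 30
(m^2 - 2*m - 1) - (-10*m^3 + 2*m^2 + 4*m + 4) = 10*m^3 - m^2 - 6*m - 5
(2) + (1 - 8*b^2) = 3 - 8*b^2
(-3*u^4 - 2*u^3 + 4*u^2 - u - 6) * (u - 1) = -3*u^5 + u^4 + 6*u^3 - 5*u^2 - 5*u + 6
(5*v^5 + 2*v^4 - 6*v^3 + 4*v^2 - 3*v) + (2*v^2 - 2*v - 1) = 5*v^5 + 2*v^4 - 6*v^3 + 6*v^2 - 5*v - 1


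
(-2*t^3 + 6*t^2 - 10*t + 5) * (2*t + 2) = -4*t^4 + 8*t^3 - 8*t^2 - 10*t + 10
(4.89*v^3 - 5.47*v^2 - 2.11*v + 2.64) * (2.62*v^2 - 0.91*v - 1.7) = 12.8118*v^5 - 18.7813*v^4 - 8.8635*v^3 + 18.1359*v^2 + 1.1846*v - 4.488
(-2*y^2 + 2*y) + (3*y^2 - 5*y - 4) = y^2 - 3*y - 4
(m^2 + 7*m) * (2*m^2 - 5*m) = 2*m^4 + 9*m^3 - 35*m^2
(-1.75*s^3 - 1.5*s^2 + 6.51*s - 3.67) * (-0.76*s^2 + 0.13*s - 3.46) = 1.33*s^5 + 0.9125*s^4 + 0.9124*s^3 + 8.8255*s^2 - 23.0017*s + 12.6982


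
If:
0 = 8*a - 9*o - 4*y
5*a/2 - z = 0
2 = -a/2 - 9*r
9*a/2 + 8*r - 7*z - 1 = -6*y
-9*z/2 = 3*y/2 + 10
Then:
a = -385/526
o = -905/7101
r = -191/1052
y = -3715/3156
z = -1925/1052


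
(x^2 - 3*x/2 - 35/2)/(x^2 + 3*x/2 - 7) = (x - 5)/(x - 2)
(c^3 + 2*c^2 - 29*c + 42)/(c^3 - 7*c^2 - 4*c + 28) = (c^2 + 4*c - 21)/(c^2 - 5*c - 14)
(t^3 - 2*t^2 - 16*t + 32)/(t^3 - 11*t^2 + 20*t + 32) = (t^2 + 2*t - 8)/(t^2 - 7*t - 8)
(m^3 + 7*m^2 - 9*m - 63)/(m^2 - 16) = (m^3 + 7*m^2 - 9*m - 63)/(m^2 - 16)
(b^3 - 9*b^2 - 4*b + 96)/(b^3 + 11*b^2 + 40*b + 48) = (b^2 - 12*b + 32)/(b^2 + 8*b + 16)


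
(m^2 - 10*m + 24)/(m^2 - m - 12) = (m - 6)/(m + 3)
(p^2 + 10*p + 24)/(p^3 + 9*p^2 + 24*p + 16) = (p + 6)/(p^2 + 5*p + 4)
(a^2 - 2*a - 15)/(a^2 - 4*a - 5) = (a + 3)/(a + 1)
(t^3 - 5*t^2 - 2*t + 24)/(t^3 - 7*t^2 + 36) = (t - 4)/(t - 6)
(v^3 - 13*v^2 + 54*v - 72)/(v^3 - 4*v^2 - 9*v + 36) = (v - 6)/(v + 3)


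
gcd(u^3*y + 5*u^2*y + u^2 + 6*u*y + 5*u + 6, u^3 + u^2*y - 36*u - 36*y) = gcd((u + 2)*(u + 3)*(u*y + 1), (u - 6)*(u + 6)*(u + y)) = 1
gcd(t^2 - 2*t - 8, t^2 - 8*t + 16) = t - 4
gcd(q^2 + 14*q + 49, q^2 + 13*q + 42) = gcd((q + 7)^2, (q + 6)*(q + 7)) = q + 7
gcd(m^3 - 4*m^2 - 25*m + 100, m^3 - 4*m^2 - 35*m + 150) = m - 5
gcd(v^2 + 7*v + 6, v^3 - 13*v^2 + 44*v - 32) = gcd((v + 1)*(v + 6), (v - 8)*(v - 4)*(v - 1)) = 1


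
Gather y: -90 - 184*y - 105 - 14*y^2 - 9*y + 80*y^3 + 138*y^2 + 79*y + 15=80*y^3 + 124*y^2 - 114*y - 180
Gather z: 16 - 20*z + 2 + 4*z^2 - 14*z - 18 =4*z^2 - 34*z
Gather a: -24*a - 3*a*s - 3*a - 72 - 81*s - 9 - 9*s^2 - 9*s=a*(-3*s - 27) - 9*s^2 - 90*s - 81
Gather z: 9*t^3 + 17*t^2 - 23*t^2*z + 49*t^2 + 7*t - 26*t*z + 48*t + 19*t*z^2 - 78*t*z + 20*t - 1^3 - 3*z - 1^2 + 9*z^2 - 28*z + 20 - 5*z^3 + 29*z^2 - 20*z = 9*t^3 + 66*t^2 + 75*t - 5*z^3 + z^2*(19*t + 38) + z*(-23*t^2 - 104*t - 51) + 18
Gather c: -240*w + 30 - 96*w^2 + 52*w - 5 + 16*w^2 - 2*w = -80*w^2 - 190*w + 25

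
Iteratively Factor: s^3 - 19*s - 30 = (s + 2)*(s^2 - 2*s - 15) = (s + 2)*(s + 3)*(s - 5)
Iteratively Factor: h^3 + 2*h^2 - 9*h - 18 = (h + 3)*(h^2 - h - 6) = (h - 3)*(h + 3)*(h + 2)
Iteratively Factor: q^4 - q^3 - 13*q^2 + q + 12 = (q + 1)*(q^3 - 2*q^2 - 11*q + 12) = (q - 4)*(q + 1)*(q^2 + 2*q - 3) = (q - 4)*(q + 1)*(q + 3)*(q - 1)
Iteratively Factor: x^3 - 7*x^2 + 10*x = (x - 2)*(x^2 - 5*x) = x*(x - 2)*(x - 5)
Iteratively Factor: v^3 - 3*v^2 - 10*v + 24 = (v - 2)*(v^2 - v - 12) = (v - 2)*(v + 3)*(v - 4)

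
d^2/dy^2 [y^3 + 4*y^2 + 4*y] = 6*y + 8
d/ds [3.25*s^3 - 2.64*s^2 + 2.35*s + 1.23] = 9.75*s^2 - 5.28*s + 2.35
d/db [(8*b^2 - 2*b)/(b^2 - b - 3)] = 6*(-b^2 - 8*b + 1)/(b^4 - 2*b^3 - 5*b^2 + 6*b + 9)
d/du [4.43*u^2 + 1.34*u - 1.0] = 8.86*u + 1.34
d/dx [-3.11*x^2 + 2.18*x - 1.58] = 2.18 - 6.22*x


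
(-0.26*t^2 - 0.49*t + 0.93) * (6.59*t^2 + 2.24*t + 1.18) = -1.7134*t^4 - 3.8115*t^3 + 4.7243*t^2 + 1.505*t + 1.0974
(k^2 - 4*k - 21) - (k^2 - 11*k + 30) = 7*k - 51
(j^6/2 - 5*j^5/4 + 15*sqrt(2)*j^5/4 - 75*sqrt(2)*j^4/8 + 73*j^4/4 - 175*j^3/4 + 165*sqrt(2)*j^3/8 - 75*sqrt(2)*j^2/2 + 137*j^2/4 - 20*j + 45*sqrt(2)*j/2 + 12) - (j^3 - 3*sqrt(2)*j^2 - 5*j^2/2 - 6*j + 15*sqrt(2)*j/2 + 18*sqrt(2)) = j^6/2 - 5*j^5/4 + 15*sqrt(2)*j^5/4 - 75*sqrt(2)*j^4/8 + 73*j^4/4 - 179*j^3/4 + 165*sqrt(2)*j^3/8 - 69*sqrt(2)*j^2/2 + 147*j^2/4 - 14*j + 15*sqrt(2)*j - 18*sqrt(2) + 12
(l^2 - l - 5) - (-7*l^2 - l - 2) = 8*l^2 - 3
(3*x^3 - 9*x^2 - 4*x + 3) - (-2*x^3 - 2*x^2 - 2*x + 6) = 5*x^3 - 7*x^2 - 2*x - 3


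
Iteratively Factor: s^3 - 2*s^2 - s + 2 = (s - 1)*(s^2 - s - 2) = (s - 2)*(s - 1)*(s + 1)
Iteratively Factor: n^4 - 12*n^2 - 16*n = (n)*(n^3 - 12*n - 16) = n*(n + 2)*(n^2 - 2*n - 8) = n*(n - 4)*(n + 2)*(n + 2)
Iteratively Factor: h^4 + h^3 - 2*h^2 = (h - 1)*(h^3 + 2*h^2) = h*(h - 1)*(h^2 + 2*h) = h*(h - 1)*(h + 2)*(h)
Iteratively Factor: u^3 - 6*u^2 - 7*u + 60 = (u + 3)*(u^2 - 9*u + 20) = (u - 5)*(u + 3)*(u - 4)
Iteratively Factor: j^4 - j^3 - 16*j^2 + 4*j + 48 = (j - 4)*(j^3 + 3*j^2 - 4*j - 12) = (j - 4)*(j + 2)*(j^2 + j - 6) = (j - 4)*(j - 2)*(j + 2)*(j + 3)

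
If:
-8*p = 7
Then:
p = -7/8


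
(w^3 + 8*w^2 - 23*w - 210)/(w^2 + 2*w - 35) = w + 6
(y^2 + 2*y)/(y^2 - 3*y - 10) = y/(y - 5)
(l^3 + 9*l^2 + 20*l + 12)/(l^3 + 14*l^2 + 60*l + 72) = (l + 1)/(l + 6)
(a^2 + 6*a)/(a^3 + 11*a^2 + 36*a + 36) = a/(a^2 + 5*a + 6)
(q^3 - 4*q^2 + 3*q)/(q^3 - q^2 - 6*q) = (q - 1)/(q + 2)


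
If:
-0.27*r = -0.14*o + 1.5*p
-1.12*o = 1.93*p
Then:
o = 0.267203363757563*r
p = -0.155061019382627*r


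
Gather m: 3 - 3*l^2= 3 - 3*l^2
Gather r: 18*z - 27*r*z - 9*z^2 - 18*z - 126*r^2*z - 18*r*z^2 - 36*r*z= -126*r^2*z + r*(-18*z^2 - 63*z) - 9*z^2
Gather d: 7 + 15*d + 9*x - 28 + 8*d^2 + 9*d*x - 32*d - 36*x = 8*d^2 + d*(9*x - 17) - 27*x - 21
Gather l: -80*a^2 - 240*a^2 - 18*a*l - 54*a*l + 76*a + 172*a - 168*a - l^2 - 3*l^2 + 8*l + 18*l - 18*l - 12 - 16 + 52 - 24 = -320*a^2 + 80*a - 4*l^2 + l*(8 - 72*a)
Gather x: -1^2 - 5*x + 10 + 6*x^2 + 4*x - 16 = 6*x^2 - x - 7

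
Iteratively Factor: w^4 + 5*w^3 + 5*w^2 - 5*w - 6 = (w + 2)*(w^3 + 3*w^2 - w - 3) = (w + 1)*(w + 2)*(w^2 + 2*w - 3) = (w - 1)*(w + 1)*(w + 2)*(w + 3)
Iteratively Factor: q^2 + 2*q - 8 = (q - 2)*(q + 4)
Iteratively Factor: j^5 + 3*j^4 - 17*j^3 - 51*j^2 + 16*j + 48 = (j + 3)*(j^4 - 17*j^2 + 16) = (j - 1)*(j + 3)*(j^3 + j^2 - 16*j - 16) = (j - 1)*(j + 3)*(j + 4)*(j^2 - 3*j - 4) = (j - 4)*(j - 1)*(j + 3)*(j + 4)*(j + 1)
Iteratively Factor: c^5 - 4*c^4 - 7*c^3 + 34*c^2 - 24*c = (c)*(c^4 - 4*c^3 - 7*c^2 + 34*c - 24) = c*(c - 1)*(c^3 - 3*c^2 - 10*c + 24) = c*(c - 2)*(c - 1)*(c^2 - c - 12) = c*(c - 2)*(c - 1)*(c + 3)*(c - 4)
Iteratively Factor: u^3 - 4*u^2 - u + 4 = (u - 4)*(u^2 - 1) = (u - 4)*(u - 1)*(u + 1)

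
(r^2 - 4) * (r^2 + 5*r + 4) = r^4 + 5*r^3 - 20*r - 16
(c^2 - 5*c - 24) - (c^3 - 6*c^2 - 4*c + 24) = -c^3 + 7*c^2 - c - 48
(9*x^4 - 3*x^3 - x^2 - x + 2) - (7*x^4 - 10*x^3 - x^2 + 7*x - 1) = 2*x^4 + 7*x^3 - 8*x + 3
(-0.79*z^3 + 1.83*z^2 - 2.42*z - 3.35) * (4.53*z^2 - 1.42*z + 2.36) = -3.5787*z^5 + 9.4117*z^4 - 15.4256*z^3 - 7.4203*z^2 - 0.9542*z - 7.906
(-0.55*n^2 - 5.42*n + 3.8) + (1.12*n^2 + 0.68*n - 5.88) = 0.57*n^2 - 4.74*n - 2.08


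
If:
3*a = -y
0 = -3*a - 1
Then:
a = -1/3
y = 1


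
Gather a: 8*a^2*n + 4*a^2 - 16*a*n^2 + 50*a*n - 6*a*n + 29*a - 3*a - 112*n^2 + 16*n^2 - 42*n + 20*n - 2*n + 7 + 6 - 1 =a^2*(8*n + 4) + a*(-16*n^2 + 44*n + 26) - 96*n^2 - 24*n + 12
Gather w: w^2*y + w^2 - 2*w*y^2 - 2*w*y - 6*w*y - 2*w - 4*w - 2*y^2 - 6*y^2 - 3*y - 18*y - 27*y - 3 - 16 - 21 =w^2*(y + 1) + w*(-2*y^2 - 8*y - 6) - 8*y^2 - 48*y - 40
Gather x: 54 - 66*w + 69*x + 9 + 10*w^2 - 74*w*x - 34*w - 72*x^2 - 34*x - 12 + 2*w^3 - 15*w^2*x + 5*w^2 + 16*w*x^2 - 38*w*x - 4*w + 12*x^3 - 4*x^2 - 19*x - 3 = 2*w^3 + 15*w^2 - 104*w + 12*x^3 + x^2*(16*w - 76) + x*(-15*w^2 - 112*w + 16) + 48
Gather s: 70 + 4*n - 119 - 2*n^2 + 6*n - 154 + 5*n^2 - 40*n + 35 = 3*n^2 - 30*n - 168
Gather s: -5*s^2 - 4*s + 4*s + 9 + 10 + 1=20 - 5*s^2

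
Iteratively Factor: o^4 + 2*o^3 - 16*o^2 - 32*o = (o - 4)*(o^3 + 6*o^2 + 8*o) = (o - 4)*(o + 4)*(o^2 + 2*o) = (o - 4)*(o + 2)*(o + 4)*(o)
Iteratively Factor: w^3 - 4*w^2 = (w)*(w^2 - 4*w) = w*(w - 4)*(w)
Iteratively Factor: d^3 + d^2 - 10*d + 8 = (d - 2)*(d^2 + 3*d - 4) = (d - 2)*(d - 1)*(d + 4)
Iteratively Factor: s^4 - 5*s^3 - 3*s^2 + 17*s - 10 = (s - 1)*(s^3 - 4*s^2 - 7*s + 10) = (s - 1)^2*(s^2 - 3*s - 10) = (s - 5)*(s - 1)^2*(s + 2)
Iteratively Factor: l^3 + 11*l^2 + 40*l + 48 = (l + 3)*(l^2 + 8*l + 16) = (l + 3)*(l + 4)*(l + 4)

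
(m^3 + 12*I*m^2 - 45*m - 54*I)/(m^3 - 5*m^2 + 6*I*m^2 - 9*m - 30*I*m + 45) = (m + 6*I)/(m - 5)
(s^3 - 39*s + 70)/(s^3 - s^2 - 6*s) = (-s^3 + 39*s - 70)/(s*(-s^2 + s + 6))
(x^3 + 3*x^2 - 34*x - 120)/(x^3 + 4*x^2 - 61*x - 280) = (x^2 - 2*x - 24)/(x^2 - x - 56)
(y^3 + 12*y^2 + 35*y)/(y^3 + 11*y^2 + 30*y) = (y + 7)/(y + 6)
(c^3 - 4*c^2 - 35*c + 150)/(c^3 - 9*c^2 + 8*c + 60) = (c^2 + c - 30)/(c^2 - 4*c - 12)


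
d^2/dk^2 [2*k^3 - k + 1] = 12*k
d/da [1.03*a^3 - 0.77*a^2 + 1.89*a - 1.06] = 3.09*a^2 - 1.54*a + 1.89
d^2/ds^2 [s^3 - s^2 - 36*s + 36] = 6*s - 2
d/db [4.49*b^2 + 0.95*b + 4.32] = 8.98*b + 0.95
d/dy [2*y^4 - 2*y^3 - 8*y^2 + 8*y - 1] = 8*y^3 - 6*y^2 - 16*y + 8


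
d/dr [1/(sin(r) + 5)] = -cos(r)/(sin(r) + 5)^2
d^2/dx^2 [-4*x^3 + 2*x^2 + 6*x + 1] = 4 - 24*x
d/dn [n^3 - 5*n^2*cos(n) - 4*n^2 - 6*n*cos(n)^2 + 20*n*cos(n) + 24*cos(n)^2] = 5*n^2*sin(n) + 3*n^2 - 20*n*sin(n) + 6*n*sin(2*n) - 10*n*cos(n) - 8*n - 24*sin(2*n) - 6*cos(n)^2 + 20*cos(n)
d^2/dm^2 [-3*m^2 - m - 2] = -6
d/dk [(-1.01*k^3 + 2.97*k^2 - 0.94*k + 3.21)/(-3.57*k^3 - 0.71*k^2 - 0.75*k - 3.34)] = (11.32*k^4 - 5.1966*k^3 + 41.6044*k^2 - 15.2814*k + 5.5471)/(12.7449*k^6 + 5.0694*k^5 + 5.8591*k^4 + 24.9126*k^3 + 5.3053*k^2 + 5.01*k + 11.1556)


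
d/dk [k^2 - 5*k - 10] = 2*k - 5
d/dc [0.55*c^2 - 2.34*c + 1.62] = 1.1*c - 2.34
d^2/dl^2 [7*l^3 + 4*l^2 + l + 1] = 42*l + 8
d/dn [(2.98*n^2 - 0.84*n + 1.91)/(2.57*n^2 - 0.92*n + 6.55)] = (-0.5828*n^2 + 29.2206*n - 3.7448)/(6.6049*n^4 - 4.7288*n^3 + 34.5134*n^2 - 12.052*n + 42.9025)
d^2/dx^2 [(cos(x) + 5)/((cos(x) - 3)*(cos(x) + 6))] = (-17*(1 - cos(x)^2)^2 - cos(x)^5 - 151*cos(x)^3 - 463*cos(x)^2 - 396*cos(x) + 395)/((cos(x) - 3)^3*(cos(x) + 6)^3)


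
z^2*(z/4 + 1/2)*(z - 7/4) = z^4/4 + z^3/16 - 7*z^2/8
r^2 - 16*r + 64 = (r - 8)^2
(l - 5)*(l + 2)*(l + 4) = l^3 + l^2 - 22*l - 40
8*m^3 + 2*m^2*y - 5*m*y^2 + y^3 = (-4*m + y)*(-2*m + y)*(m + y)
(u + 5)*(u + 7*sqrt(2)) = u^2 + 5*u + 7*sqrt(2)*u + 35*sqrt(2)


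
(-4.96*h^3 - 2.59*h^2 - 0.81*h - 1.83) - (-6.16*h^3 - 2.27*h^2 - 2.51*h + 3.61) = 1.2*h^3 - 0.32*h^2 + 1.7*h - 5.44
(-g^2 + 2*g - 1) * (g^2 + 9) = -g^4 + 2*g^3 - 10*g^2 + 18*g - 9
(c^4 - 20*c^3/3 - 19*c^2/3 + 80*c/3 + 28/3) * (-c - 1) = -c^5 + 17*c^4/3 + 13*c^3 - 61*c^2/3 - 36*c - 28/3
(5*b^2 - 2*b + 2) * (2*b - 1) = 10*b^3 - 9*b^2 + 6*b - 2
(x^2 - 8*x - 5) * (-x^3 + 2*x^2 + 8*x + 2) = -x^5 + 10*x^4 - 3*x^3 - 72*x^2 - 56*x - 10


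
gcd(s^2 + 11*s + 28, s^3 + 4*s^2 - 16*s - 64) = s + 4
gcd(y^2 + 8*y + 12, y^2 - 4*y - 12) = y + 2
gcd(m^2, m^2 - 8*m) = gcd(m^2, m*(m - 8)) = m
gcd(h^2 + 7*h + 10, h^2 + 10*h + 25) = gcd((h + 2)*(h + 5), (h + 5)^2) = h + 5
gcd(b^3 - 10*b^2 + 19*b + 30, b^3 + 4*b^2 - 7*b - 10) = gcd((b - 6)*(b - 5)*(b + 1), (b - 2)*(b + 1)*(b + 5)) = b + 1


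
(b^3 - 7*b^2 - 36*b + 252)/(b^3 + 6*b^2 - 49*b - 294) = (b - 6)/(b + 7)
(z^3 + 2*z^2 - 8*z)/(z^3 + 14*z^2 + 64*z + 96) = z*(z - 2)/(z^2 + 10*z + 24)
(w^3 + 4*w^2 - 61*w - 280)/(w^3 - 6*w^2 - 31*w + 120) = (w + 7)/(w - 3)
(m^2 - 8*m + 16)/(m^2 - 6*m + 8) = (m - 4)/(m - 2)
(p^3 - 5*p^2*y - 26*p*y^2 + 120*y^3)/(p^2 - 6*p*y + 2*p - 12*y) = (p^2 + p*y - 20*y^2)/(p + 2)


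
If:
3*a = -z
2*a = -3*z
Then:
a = 0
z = 0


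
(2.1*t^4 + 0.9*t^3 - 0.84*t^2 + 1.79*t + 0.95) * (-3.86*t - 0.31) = -8.106*t^5 - 4.125*t^4 + 2.9634*t^3 - 6.649*t^2 - 4.2219*t - 0.2945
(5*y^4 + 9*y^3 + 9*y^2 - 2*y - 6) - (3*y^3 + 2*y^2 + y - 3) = 5*y^4 + 6*y^3 + 7*y^2 - 3*y - 3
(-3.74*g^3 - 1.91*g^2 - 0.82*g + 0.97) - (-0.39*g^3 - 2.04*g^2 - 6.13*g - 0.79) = -3.35*g^3 + 0.13*g^2 + 5.31*g + 1.76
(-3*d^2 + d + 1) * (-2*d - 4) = 6*d^3 + 10*d^2 - 6*d - 4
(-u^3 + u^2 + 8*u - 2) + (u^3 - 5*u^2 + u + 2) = -4*u^2 + 9*u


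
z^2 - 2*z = z*(z - 2)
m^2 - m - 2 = (m - 2)*(m + 1)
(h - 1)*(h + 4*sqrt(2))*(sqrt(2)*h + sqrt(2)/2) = sqrt(2)*h^3 - sqrt(2)*h^2/2 + 8*h^2 - 4*h - sqrt(2)*h/2 - 4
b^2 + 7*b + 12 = (b + 3)*(b + 4)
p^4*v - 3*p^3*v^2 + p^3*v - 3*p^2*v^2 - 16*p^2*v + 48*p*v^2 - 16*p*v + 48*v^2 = (p - 4)*(p + 4)*(p - 3*v)*(p*v + v)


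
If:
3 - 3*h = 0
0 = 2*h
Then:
No Solution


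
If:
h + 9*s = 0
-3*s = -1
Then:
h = -3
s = 1/3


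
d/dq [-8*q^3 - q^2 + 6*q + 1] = -24*q^2 - 2*q + 6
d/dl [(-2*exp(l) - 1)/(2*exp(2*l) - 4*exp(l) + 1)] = (4*exp(2*l) + 4*exp(l) - 6)*exp(l)/(4*exp(4*l) - 16*exp(3*l) + 20*exp(2*l) - 8*exp(l) + 1)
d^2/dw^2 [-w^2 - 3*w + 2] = -2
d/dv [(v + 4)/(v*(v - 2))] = (-v^2 - 8*v + 8)/(v^2*(v^2 - 4*v + 4))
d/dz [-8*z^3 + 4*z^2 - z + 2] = -24*z^2 + 8*z - 1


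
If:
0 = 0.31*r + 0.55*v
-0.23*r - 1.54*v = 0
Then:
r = 0.00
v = 0.00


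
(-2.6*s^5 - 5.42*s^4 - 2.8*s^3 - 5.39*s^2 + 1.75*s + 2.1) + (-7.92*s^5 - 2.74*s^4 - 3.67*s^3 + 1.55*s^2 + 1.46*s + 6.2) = -10.52*s^5 - 8.16*s^4 - 6.47*s^3 - 3.84*s^2 + 3.21*s + 8.3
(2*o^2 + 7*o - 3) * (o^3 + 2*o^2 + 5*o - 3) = 2*o^5 + 11*o^4 + 21*o^3 + 23*o^2 - 36*o + 9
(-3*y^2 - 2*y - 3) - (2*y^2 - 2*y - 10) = 7 - 5*y^2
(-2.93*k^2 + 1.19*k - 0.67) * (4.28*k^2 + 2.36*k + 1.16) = -12.5404*k^4 - 1.8216*k^3 - 3.458*k^2 - 0.2008*k - 0.7772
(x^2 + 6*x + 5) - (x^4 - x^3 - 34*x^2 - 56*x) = -x^4 + x^3 + 35*x^2 + 62*x + 5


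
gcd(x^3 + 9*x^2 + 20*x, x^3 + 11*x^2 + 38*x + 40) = x^2 + 9*x + 20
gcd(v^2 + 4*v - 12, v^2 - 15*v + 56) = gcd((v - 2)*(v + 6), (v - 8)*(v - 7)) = 1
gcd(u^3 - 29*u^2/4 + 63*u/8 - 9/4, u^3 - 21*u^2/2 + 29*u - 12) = u^2 - 13*u/2 + 3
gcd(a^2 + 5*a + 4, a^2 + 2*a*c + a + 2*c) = a + 1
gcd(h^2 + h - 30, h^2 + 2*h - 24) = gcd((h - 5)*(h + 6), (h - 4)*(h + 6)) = h + 6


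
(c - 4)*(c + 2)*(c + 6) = c^3 + 4*c^2 - 20*c - 48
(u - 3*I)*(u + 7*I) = u^2 + 4*I*u + 21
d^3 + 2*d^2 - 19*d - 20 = (d - 4)*(d + 1)*(d + 5)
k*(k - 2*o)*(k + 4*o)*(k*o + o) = k^4*o + 2*k^3*o^2 + k^3*o - 8*k^2*o^3 + 2*k^2*o^2 - 8*k*o^3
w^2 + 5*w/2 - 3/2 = (w - 1/2)*(w + 3)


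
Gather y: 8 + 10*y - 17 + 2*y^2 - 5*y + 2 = 2*y^2 + 5*y - 7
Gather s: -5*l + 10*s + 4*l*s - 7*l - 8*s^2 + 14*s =-12*l - 8*s^2 + s*(4*l + 24)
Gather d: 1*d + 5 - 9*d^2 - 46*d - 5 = -9*d^2 - 45*d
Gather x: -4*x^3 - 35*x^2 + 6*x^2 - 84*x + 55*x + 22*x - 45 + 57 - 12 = -4*x^3 - 29*x^2 - 7*x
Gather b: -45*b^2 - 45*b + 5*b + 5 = -45*b^2 - 40*b + 5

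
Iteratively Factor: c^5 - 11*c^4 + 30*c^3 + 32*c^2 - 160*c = (c)*(c^4 - 11*c^3 + 30*c^2 + 32*c - 160) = c*(c - 4)*(c^3 - 7*c^2 + 2*c + 40) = c*(c - 5)*(c - 4)*(c^2 - 2*c - 8) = c*(c - 5)*(c - 4)^2*(c + 2)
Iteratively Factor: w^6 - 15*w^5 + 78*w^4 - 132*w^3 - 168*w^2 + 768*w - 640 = (w - 2)*(w^5 - 13*w^4 + 52*w^3 - 28*w^2 - 224*w + 320) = (w - 2)*(w + 2)*(w^4 - 15*w^3 + 82*w^2 - 192*w + 160) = (w - 2)^2*(w + 2)*(w^3 - 13*w^2 + 56*w - 80) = (w - 4)*(w - 2)^2*(w + 2)*(w^2 - 9*w + 20) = (w - 5)*(w - 4)*(w - 2)^2*(w + 2)*(w - 4)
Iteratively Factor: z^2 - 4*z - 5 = (z + 1)*(z - 5)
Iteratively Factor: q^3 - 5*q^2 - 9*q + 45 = (q + 3)*(q^2 - 8*q + 15) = (q - 3)*(q + 3)*(q - 5)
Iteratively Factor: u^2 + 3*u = (u + 3)*(u)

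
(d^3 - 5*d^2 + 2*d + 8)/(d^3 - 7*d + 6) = (d^2 - 3*d - 4)/(d^2 + 2*d - 3)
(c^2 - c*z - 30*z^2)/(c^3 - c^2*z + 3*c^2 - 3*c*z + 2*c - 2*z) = (c^2 - c*z - 30*z^2)/(c^3 - c^2*z + 3*c^2 - 3*c*z + 2*c - 2*z)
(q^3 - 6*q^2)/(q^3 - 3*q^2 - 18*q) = q/(q + 3)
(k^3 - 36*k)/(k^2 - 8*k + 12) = k*(k + 6)/(k - 2)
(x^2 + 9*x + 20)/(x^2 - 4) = (x^2 + 9*x + 20)/(x^2 - 4)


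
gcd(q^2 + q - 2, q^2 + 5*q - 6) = q - 1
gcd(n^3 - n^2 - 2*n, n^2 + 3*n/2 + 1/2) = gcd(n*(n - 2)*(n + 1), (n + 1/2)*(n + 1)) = n + 1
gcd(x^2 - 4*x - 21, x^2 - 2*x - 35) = x - 7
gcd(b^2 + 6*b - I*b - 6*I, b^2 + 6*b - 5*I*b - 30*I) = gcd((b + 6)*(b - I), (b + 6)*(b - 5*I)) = b + 6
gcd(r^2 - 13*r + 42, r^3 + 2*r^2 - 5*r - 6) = 1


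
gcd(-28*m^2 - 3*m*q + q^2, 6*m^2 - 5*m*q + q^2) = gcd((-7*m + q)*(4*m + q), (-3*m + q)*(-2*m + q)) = 1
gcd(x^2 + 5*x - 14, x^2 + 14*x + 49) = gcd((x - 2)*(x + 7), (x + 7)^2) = x + 7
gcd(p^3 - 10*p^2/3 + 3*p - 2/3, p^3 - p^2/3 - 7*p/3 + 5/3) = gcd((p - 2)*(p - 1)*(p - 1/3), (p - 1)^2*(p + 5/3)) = p - 1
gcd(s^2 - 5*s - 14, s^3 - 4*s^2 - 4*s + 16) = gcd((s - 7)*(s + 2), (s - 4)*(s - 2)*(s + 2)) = s + 2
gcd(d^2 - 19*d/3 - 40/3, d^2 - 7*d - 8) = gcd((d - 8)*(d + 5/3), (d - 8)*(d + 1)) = d - 8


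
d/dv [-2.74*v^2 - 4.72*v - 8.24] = -5.48*v - 4.72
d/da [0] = 0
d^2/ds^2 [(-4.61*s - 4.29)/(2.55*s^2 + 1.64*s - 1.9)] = (-(4.61*s + 4.29)*(5.1*s + 1.64)*(10.2*s + 3.28) + (70.533*s + 36.9998)*(2.55*s^2 + 1.64*s - 1.9))/(2.55*s^2 + 1.64*s - 1.9)^3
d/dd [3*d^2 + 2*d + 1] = 6*d + 2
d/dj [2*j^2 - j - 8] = 4*j - 1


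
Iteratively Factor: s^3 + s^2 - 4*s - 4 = (s + 1)*(s^2 - 4) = (s + 1)*(s + 2)*(s - 2)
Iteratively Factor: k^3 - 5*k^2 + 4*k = (k)*(k^2 - 5*k + 4) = k*(k - 1)*(k - 4)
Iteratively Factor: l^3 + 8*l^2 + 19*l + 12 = (l + 1)*(l^2 + 7*l + 12) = (l + 1)*(l + 4)*(l + 3)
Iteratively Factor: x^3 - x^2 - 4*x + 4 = (x - 1)*(x^2 - 4) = (x - 2)*(x - 1)*(x + 2)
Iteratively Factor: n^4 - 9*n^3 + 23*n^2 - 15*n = (n)*(n^3 - 9*n^2 + 23*n - 15) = n*(n - 5)*(n^2 - 4*n + 3) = n*(n - 5)*(n - 3)*(n - 1)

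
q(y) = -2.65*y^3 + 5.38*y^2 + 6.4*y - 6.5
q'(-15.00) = -1943.75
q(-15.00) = 10051.75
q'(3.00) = -32.87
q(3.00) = -10.43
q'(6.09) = -222.92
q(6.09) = -366.54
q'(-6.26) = -372.50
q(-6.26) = 814.35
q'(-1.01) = -12.58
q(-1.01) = -4.75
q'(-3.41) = -122.73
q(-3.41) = 139.31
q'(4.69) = -118.00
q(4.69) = -131.52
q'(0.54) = 9.89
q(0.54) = -1.89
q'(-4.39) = -194.05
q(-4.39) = 293.29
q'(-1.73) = -36.01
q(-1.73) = 12.25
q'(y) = -7.95*y^2 + 10.76*y + 6.4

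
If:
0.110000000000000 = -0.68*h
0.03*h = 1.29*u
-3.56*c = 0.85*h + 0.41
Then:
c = -0.08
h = -0.16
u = -0.00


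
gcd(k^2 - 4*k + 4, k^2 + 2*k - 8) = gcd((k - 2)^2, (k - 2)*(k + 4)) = k - 2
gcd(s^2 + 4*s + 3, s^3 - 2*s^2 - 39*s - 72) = s + 3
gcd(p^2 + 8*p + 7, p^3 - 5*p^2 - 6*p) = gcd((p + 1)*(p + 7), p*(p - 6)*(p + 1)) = p + 1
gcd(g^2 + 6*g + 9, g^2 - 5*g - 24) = g + 3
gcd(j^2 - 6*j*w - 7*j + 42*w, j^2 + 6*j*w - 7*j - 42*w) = j - 7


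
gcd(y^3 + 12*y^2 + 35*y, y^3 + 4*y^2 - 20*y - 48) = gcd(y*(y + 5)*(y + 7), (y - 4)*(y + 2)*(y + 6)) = 1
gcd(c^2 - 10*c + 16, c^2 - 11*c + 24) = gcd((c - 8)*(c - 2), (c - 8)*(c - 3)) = c - 8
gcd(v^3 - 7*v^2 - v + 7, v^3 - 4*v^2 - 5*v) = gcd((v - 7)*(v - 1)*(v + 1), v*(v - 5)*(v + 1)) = v + 1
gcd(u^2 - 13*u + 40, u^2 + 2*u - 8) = 1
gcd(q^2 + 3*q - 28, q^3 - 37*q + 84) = q^2 + 3*q - 28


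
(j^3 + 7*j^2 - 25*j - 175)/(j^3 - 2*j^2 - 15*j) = (j^2 + 12*j + 35)/(j*(j + 3))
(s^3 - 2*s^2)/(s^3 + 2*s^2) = (s - 2)/(s + 2)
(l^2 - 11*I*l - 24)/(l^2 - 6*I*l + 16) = (l - 3*I)/(l + 2*I)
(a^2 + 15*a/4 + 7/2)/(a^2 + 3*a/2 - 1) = (4*a + 7)/(2*(2*a - 1))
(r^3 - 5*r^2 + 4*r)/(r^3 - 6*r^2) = (r^2 - 5*r + 4)/(r*(r - 6))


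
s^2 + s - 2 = (s - 1)*(s + 2)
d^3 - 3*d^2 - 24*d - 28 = (d - 7)*(d + 2)^2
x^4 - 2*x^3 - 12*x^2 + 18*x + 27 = (x - 3)^2*(x + 1)*(x + 3)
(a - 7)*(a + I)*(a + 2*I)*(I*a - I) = I*a^4 - 3*a^3 - 8*I*a^3 + 24*a^2 + 5*I*a^2 - 21*a + 16*I*a - 14*I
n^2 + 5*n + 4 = (n + 1)*(n + 4)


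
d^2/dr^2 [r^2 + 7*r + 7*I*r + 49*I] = 2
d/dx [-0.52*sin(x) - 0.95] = -0.52*cos(x)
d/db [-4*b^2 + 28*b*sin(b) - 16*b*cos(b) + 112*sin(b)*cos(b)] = 16*b*sin(b) + 28*b*cos(b) - 8*b + 28*sin(b) - 16*cos(b) + 112*cos(2*b)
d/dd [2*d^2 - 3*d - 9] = 4*d - 3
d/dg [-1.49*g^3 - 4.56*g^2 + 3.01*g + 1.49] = -4.47*g^2 - 9.12*g + 3.01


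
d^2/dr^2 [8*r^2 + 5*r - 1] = 16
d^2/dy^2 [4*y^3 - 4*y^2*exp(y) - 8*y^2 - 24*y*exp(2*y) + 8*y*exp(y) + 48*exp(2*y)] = -4*y^2*exp(y) - 96*y*exp(2*y) - 8*y*exp(y) + 24*y + 96*exp(2*y) + 8*exp(y) - 16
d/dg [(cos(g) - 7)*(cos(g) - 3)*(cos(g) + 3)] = (-3*cos(g)^2 + 14*cos(g) + 9)*sin(g)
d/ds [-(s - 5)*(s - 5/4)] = 25/4 - 2*s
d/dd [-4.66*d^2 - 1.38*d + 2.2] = -9.32*d - 1.38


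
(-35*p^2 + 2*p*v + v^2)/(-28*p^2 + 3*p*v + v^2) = (5*p - v)/(4*p - v)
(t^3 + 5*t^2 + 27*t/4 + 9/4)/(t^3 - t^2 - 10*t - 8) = (t^3 + 5*t^2 + 27*t/4 + 9/4)/(t^3 - t^2 - 10*t - 8)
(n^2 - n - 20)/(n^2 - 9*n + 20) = (n + 4)/(n - 4)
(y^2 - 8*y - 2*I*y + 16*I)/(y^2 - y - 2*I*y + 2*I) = (y - 8)/(y - 1)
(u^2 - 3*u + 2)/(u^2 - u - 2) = (u - 1)/(u + 1)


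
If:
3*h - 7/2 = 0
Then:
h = 7/6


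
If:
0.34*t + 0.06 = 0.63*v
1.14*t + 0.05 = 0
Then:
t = -0.04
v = 0.07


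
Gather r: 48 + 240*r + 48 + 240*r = 480*r + 96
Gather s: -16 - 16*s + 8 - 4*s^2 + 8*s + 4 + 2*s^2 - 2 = -2*s^2 - 8*s - 6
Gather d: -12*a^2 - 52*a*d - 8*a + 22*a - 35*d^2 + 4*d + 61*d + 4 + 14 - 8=-12*a^2 + 14*a - 35*d^2 + d*(65 - 52*a) + 10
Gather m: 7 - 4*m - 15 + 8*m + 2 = 4*m - 6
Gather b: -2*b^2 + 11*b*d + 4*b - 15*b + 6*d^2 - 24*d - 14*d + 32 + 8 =-2*b^2 + b*(11*d - 11) + 6*d^2 - 38*d + 40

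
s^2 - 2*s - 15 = (s - 5)*(s + 3)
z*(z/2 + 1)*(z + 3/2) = z^3/2 + 7*z^2/4 + 3*z/2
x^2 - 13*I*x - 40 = (x - 8*I)*(x - 5*I)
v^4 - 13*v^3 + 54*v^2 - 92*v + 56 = (v - 7)*(v - 2)^3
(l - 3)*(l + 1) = l^2 - 2*l - 3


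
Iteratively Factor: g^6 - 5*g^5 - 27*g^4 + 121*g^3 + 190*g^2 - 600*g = (g + 3)*(g^5 - 8*g^4 - 3*g^3 + 130*g^2 - 200*g) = (g - 5)*(g + 3)*(g^4 - 3*g^3 - 18*g^2 + 40*g) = (g - 5)*(g + 3)*(g + 4)*(g^3 - 7*g^2 + 10*g) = (g - 5)^2*(g + 3)*(g + 4)*(g^2 - 2*g) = g*(g - 5)^2*(g + 3)*(g + 4)*(g - 2)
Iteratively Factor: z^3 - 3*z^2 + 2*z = (z - 1)*(z^2 - 2*z) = z*(z - 1)*(z - 2)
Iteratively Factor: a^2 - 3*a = (a)*(a - 3)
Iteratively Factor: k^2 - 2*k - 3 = (k + 1)*(k - 3)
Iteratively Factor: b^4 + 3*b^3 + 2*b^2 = (b + 2)*(b^3 + b^2) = b*(b + 2)*(b^2 + b) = b^2*(b + 2)*(b + 1)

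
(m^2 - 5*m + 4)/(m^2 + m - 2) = (m - 4)/(m + 2)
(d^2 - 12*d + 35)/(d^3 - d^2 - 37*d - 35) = (d - 5)/(d^2 + 6*d + 5)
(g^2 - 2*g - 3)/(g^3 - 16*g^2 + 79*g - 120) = (g + 1)/(g^2 - 13*g + 40)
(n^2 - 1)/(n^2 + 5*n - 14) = (n^2 - 1)/(n^2 + 5*n - 14)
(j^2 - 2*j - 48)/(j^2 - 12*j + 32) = (j + 6)/(j - 4)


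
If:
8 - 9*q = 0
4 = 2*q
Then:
No Solution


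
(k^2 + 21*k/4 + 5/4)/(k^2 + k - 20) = (k + 1/4)/(k - 4)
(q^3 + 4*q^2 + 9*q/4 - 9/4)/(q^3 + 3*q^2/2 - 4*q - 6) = (2*q^2 + 5*q - 3)/(2*(q^2 - 4))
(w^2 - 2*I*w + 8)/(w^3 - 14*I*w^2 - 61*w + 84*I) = (w + 2*I)/(w^2 - 10*I*w - 21)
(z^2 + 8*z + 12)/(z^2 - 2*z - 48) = (z + 2)/(z - 8)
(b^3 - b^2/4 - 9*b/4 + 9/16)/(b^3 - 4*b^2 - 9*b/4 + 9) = (b - 1/4)/(b - 4)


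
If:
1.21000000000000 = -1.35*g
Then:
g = -0.90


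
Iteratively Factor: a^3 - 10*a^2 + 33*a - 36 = (a - 3)*(a^2 - 7*a + 12) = (a - 3)^2*(a - 4)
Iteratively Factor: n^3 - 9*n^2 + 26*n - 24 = (n - 4)*(n^2 - 5*n + 6) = (n - 4)*(n - 2)*(n - 3)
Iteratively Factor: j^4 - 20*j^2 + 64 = (j - 2)*(j^3 + 2*j^2 - 16*j - 32) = (j - 4)*(j - 2)*(j^2 + 6*j + 8) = (j - 4)*(j - 2)*(j + 2)*(j + 4)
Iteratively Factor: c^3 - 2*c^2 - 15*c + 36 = (c - 3)*(c^2 + c - 12) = (c - 3)^2*(c + 4)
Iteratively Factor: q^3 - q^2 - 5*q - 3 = (q - 3)*(q^2 + 2*q + 1) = (q - 3)*(q + 1)*(q + 1)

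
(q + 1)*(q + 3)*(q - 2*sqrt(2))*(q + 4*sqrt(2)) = q^4 + 2*sqrt(2)*q^3 + 4*q^3 - 13*q^2 + 8*sqrt(2)*q^2 - 64*q + 6*sqrt(2)*q - 48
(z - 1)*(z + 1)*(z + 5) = z^3 + 5*z^2 - z - 5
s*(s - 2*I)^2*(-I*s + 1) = -I*s^4 - 3*s^3 - 4*s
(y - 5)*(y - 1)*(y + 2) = y^3 - 4*y^2 - 7*y + 10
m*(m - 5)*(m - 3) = m^3 - 8*m^2 + 15*m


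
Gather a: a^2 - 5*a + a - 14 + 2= a^2 - 4*a - 12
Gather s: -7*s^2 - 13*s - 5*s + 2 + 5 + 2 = -7*s^2 - 18*s + 9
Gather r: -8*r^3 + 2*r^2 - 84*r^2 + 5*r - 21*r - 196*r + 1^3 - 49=-8*r^3 - 82*r^2 - 212*r - 48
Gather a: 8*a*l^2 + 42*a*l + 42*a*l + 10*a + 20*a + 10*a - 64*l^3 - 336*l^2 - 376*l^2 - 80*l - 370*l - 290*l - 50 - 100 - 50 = a*(8*l^2 + 84*l + 40) - 64*l^3 - 712*l^2 - 740*l - 200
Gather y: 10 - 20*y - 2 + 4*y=8 - 16*y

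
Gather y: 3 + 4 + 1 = 8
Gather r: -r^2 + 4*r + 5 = -r^2 + 4*r + 5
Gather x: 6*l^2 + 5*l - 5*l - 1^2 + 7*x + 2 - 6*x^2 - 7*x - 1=6*l^2 - 6*x^2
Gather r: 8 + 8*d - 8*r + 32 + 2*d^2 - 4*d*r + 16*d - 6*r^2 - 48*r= 2*d^2 + 24*d - 6*r^2 + r*(-4*d - 56) + 40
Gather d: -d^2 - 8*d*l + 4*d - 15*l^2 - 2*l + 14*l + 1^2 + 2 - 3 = -d^2 + d*(4 - 8*l) - 15*l^2 + 12*l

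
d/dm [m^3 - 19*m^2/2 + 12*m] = 3*m^2 - 19*m + 12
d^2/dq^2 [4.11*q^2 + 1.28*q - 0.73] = 8.22000000000000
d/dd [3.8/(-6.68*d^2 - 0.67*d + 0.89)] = (50.768*d + 2.546)/(6.68*d^2 + 0.67*d - 0.89)^2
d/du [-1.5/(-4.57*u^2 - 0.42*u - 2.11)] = (-13.71*u - 0.63)/(4.57*u^2 + 0.42*u + 2.11)^2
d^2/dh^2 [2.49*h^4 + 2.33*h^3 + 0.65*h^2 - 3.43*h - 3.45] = 29.88*h^2 + 13.98*h + 1.3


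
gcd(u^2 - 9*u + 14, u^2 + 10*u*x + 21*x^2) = 1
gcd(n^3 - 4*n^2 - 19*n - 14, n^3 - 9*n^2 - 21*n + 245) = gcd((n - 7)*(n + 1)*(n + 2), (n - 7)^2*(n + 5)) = n - 7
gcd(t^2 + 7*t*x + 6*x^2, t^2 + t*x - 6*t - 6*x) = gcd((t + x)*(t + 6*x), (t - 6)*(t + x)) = t + x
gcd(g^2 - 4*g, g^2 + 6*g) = g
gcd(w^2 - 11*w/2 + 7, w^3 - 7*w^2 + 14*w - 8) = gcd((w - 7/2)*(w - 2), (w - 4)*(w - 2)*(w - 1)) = w - 2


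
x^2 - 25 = (x - 5)*(x + 5)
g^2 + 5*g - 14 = (g - 2)*(g + 7)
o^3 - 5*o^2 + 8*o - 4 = (o - 2)^2*(o - 1)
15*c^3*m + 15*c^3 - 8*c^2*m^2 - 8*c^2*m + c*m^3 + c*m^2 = (-5*c + m)*(-3*c + m)*(c*m + c)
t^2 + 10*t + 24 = (t + 4)*(t + 6)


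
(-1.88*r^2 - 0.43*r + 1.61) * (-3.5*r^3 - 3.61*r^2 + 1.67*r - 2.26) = 6.58*r^5 + 8.2918*r^4 - 7.2223*r^3 - 2.2814*r^2 + 3.6605*r - 3.6386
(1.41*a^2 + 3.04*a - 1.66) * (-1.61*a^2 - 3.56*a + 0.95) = -2.2701*a^4 - 9.914*a^3 - 6.8103*a^2 + 8.7976*a - 1.577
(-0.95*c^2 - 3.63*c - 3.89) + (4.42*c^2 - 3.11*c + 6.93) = 3.47*c^2 - 6.74*c + 3.04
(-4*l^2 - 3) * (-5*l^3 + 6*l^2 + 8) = 20*l^5 - 24*l^4 + 15*l^3 - 50*l^2 - 24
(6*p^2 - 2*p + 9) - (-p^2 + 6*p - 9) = 7*p^2 - 8*p + 18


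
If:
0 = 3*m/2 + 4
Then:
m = -8/3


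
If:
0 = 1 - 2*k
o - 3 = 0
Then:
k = 1/2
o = 3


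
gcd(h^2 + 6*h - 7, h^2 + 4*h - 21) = h + 7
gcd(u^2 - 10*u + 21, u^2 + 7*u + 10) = 1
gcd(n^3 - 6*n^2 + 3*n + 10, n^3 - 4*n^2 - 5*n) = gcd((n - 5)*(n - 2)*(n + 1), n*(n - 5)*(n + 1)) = n^2 - 4*n - 5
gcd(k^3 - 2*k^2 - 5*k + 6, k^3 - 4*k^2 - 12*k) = k + 2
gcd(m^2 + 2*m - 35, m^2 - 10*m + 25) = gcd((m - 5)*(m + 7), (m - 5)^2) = m - 5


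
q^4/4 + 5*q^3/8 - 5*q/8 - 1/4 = (q/4 + 1/2)*(q - 1)*(q + 1/2)*(q + 1)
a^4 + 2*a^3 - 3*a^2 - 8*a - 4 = (a - 2)*(a + 1)^2*(a + 2)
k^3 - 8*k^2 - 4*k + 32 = (k - 8)*(k - 2)*(k + 2)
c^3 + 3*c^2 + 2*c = c*(c + 1)*(c + 2)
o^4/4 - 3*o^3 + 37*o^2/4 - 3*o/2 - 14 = (o/4 + 1/4)*(o - 7)*(o - 4)*(o - 2)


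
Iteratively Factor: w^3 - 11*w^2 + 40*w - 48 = (w - 3)*(w^2 - 8*w + 16) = (w - 4)*(w - 3)*(w - 4)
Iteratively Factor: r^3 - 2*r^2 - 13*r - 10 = (r + 1)*(r^2 - 3*r - 10) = (r + 1)*(r + 2)*(r - 5)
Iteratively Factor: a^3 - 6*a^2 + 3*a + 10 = (a - 5)*(a^2 - a - 2) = (a - 5)*(a - 2)*(a + 1)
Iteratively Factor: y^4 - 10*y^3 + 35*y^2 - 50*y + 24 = (y - 3)*(y^3 - 7*y^2 + 14*y - 8) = (y - 3)*(y - 2)*(y^2 - 5*y + 4) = (y - 4)*(y - 3)*(y - 2)*(y - 1)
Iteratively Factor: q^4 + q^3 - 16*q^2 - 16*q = (q - 4)*(q^3 + 5*q^2 + 4*q) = (q - 4)*(q + 1)*(q^2 + 4*q) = q*(q - 4)*(q + 1)*(q + 4)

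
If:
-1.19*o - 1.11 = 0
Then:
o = -0.93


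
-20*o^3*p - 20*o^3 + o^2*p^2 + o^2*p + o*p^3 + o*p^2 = (-4*o + p)*(5*o + p)*(o*p + o)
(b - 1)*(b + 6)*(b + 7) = b^3 + 12*b^2 + 29*b - 42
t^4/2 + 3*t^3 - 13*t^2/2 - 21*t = t*(t/2 + 1)*(t - 3)*(t + 7)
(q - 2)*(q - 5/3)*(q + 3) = q^3 - 2*q^2/3 - 23*q/3 + 10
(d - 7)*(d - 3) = d^2 - 10*d + 21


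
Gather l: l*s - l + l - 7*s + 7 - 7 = l*s - 7*s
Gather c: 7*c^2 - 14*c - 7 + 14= 7*c^2 - 14*c + 7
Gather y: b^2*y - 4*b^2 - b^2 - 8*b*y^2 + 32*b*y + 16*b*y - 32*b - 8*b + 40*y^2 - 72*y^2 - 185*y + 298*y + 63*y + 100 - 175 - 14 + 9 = -5*b^2 - 40*b + y^2*(-8*b - 32) + y*(b^2 + 48*b + 176) - 80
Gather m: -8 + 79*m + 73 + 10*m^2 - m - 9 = 10*m^2 + 78*m + 56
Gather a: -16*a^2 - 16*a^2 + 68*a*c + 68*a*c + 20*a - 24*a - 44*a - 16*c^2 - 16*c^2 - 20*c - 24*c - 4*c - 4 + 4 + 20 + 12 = -32*a^2 + a*(136*c - 48) - 32*c^2 - 48*c + 32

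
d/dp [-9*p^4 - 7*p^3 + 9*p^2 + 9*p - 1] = -36*p^3 - 21*p^2 + 18*p + 9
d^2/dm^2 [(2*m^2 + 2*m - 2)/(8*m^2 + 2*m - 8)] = 6*(4*m^3 + 12*m + 1)/(64*m^6 + 48*m^5 - 180*m^4 - 95*m^3 + 180*m^2 + 48*m - 64)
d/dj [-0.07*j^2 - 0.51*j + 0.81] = -0.14*j - 0.51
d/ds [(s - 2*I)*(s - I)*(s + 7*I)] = 3*s^2 + 8*I*s + 19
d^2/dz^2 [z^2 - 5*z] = 2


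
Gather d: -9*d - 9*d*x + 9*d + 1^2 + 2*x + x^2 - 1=-9*d*x + x^2 + 2*x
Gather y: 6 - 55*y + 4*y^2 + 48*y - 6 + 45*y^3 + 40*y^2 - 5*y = 45*y^3 + 44*y^2 - 12*y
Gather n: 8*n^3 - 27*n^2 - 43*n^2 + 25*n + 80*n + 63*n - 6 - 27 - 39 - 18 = 8*n^3 - 70*n^2 + 168*n - 90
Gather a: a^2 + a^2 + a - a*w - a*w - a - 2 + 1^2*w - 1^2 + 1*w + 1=2*a^2 - 2*a*w + 2*w - 2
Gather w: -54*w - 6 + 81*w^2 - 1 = 81*w^2 - 54*w - 7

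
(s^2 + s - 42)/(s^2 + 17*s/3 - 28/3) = 3*(s - 6)/(3*s - 4)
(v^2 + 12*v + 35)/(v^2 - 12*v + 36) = (v^2 + 12*v + 35)/(v^2 - 12*v + 36)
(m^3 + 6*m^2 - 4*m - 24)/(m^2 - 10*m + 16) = (m^2 + 8*m + 12)/(m - 8)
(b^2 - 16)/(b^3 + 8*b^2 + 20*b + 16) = (b - 4)/(b^2 + 4*b + 4)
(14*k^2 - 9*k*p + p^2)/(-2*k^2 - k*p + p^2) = (-7*k + p)/(k + p)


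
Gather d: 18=18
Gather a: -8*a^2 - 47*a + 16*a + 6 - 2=-8*a^2 - 31*a + 4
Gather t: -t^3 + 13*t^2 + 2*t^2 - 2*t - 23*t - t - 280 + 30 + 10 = -t^3 + 15*t^2 - 26*t - 240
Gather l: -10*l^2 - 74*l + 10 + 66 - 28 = -10*l^2 - 74*l + 48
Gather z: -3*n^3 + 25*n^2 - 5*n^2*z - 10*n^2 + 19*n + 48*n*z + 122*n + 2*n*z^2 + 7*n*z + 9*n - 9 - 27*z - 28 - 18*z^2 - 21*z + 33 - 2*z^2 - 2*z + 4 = -3*n^3 + 15*n^2 + 150*n + z^2*(2*n - 20) + z*(-5*n^2 + 55*n - 50)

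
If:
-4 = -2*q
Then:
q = 2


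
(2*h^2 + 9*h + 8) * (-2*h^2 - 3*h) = -4*h^4 - 24*h^3 - 43*h^2 - 24*h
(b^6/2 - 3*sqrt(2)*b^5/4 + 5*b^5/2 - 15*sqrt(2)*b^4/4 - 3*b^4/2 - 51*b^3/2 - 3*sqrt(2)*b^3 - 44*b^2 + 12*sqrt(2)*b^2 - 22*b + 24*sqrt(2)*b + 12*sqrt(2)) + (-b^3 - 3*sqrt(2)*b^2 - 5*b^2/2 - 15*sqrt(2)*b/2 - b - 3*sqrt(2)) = b^6/2 - 3*sqrt(2)*b^5/4 + 5*b^5/2 - 15*sqrt(2)*b^4/4 - 3*b^4/2 - 53*b^3/2 - 3*sqrt(2)*b^3 - 93*b^2/2 + 9*sqrt(2)*b^2 - 23*b + 33*sqrt(2)*b/2 + 9*sqrt(2)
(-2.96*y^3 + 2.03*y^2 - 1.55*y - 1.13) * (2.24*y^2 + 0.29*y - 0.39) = -6.6304*y^5 + 3.6888*y^4 - 1.7289*y^3 - 3.7724*y^2 + 0.2768*y + 0.4407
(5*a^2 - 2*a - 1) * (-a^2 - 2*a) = -5*a^4 - 8*a^3 + 5*a^2 + 2*a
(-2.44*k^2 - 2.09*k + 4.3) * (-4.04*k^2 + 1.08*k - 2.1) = 9.8576*k^4 + 5.8084*k^3 - 14.5052*k^2 + 9.033*k - 9.03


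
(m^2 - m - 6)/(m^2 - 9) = (m + 2)/(m + 3)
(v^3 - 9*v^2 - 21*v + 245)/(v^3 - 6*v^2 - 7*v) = (v^2 - 2*v - 35)/(v*(v + 1))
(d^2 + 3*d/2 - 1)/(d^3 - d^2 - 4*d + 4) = (d - 1/2)/(d^2 - 3*d + 2)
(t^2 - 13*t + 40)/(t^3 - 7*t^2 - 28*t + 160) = (t - 5)/(t^2 + t - 20)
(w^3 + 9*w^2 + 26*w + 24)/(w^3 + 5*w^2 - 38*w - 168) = (w^2 + 5*w + 6)/(w^2 + w - 42)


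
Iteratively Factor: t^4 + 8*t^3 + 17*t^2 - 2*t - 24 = (t + 2)*(t^3 + 6*t^2 + 5*t - 12) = (t + 2)*(t + 3)*(t^2 + 3*t - 4) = (t - 1)*(t + 2)*(t + 3)*(t + 4)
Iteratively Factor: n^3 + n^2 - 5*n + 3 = (n - 1)*(n^2 + 2*n - 3) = (n - 1)*(n + 3)*(n - 1)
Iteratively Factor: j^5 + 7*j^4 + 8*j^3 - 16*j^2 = (j + 4)*(j^4 + 3*j^3 - 4*j^2) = j*(j + 4)*(j^3 + 3*j^2 - 4*j) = j*(j - 1)*(j + 4)*(j^2 + 4*j) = j^2*(j - 1)*(j + 4)*(j + 4)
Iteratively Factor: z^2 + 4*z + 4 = (z + 2)*(z + 2)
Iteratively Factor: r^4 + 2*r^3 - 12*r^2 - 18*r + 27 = (r - 1)*(r^3 + 3*r^2 - 9*r - 27) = (r - 1)*(r + 3)*(r^2 - 9) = (r - 1)*(r + 3)^2*(r - 3)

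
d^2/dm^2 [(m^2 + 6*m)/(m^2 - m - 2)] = 2*(7*m^3 + 6*m^2 + 36*m - 8)/(m^6 - 3*m^5 - 3*m^4 + 11*m^3 + 6*m^2 - 12*m - 8)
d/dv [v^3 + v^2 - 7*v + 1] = 3*v^2 + 2*v - 7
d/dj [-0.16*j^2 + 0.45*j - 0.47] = 0.45 - 0.32*j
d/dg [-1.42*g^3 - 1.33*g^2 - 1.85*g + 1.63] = -4.26*g^2 - 2.66*g - 1.85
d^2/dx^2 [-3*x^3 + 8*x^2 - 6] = 16 - 18*x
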